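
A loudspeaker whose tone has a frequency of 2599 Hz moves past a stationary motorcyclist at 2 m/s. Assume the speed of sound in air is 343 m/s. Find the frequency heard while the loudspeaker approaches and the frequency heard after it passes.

2614 Hz approaching; 2584 Hz receding

Approaching: f₁ = f · v/(v − v_s) = 2599 × 343/341 ≈ 2614 Hz.
Receding: f₂ = f · v/(v + v_s) = 2599 × 343/345 ≈ 2584 Hz.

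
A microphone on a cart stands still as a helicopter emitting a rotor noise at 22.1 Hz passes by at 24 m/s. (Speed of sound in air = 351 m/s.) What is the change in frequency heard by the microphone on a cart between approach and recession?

3.04 Hz

Approaching: f₁ = f · v/(v − v_s) = 22.1 × 351/327 ≈ 23.72 Hz.
Receding: f₂ = f · v/(v + v_s) = 22.1 × 351/375 ≈ 20.69 Hz.
Drop: f₁ − f₂ = 2f·v·v_s/(v² − v_s²) = 2 × 22.1 × 351 × 24/(351² − 24²) ≈ 3.04 Hz.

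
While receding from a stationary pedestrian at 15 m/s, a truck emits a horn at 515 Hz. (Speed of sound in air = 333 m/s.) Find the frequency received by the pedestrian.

Moving source, stationary observer: f' = f · v/(v + v_s) since the source is receding.
f' = 515 × 333/(333 + 15) = 515 × 333/348 ≈ 493 Hz.

493 Hz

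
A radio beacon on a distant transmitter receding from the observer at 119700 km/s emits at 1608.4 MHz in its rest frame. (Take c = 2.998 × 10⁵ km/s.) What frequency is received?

1053.9 MHz

β = v/c = 119700/299800 = 0.3993.
Relativistic Doppler for frequency: f' = f₀ · √((1 − β)/(1 + β)).
f' = 1608.4 × √(0.6007/1.3993) = 1608.4 × 0.65523 ≈ 1053.9 MHz.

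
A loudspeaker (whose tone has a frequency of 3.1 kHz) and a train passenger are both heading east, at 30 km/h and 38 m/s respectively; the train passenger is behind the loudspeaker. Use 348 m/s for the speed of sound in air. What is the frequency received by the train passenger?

30 km/h = 8.333 m/s.
The train passenger is behind, so the loudspeaker is moving away from it while the train passenger is moving toward the loudspeaker.
Both move, so f' = f · (v + v_o)/(v + v_s).
f' = 3.1 × (348 + 38)/(348 + 8.333) = 3.1 × 386/356.33 ≈ 3.36 kHz.

3.36 kHz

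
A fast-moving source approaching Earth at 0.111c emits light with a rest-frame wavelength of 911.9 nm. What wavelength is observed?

Relativistic Doppler for wavelength: λ' = λ₀ · √((1 − β)/(1 + β)).
λ' = 911.9 × √(0.8890/1.1110) = 911.9 × 0.89453 ≈ 815.7 nm.

815.7 nm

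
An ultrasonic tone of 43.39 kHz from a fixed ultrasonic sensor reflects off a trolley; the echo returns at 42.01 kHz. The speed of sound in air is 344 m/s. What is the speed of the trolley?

5.6 m/s

Double Doppler shift off a moving reflector: f₂ = f₀ · (v + u)/(v − u) (u > 0 toward emitter).
Rearranging, u = v · (f₂ − f₀)/(f₂ + f₀) = 344 × -1.38/85.40 ≈ -5.6 m/s.
So the trolley is moving at 5.6 m/s away from the emitter.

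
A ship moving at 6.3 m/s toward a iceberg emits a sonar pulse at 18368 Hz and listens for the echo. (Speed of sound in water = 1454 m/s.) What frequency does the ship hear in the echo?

18528 Hz

The iceberg receives the sound from a moving source: f₁ = f₀ · v/(v − v_e) = 18368 × 1454/1447.7 ≈ 18448 Hz.
On the return leg the ship is a moving observer: f₂ = f₁ · (v + v_e)/v = 18448 × 1460.3/1454 ≈ 18528 Hz.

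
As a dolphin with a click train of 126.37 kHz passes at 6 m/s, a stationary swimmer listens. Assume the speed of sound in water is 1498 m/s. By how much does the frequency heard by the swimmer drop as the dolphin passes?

1.01 kHz

Approaching: f₁ = f · v/(v − v_s) = 126.37 × 1498/1492 ≈ 126.88 kHz.
Receding: f₂ = f · v/(v + v_s) = 126.37 × 1498/1504 ≈ 125.87 kHz.
Drop: f₁ − f₂ = 2f·v·v_s/(v² − v_s²) = 2 × 126.37 × 1498 × 6/(1498² − 6²) ≈ 1.01 kHz.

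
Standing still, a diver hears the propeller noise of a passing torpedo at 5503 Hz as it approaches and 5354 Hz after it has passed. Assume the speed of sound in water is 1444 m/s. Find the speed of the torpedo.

f₁/f₂ = (v + v_s)/(v − v_s), so v_s = v · (f₁ − f₂)/(f₁ + f₂).
v_s = 1444 × (5503 − 5354)/(5503 + 5354) = 1444 × 149/10857 ≈ 19.8 m/s.

19.8 m/s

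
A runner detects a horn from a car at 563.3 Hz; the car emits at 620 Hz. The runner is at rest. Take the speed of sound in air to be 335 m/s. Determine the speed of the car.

f' < f, so the car is receding.
f' = f · v/(v + v_s) ⇒ v_s = v · |1 − f/f'|.
v_s = 335 × |1 − 620/563.3| = 335 × 0.1007 ≈ 34 m/s.

34 m/s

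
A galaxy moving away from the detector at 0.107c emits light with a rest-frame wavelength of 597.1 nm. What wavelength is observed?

Relativistic Doppler for wavelength: λ' = λ₀ · √((1 + β)/(1 − β)).
λ' = 597.1 × √(1.1070/0.8930) = 597.1 × 1.11339 ≈ 664.8 nm.

664.8 nm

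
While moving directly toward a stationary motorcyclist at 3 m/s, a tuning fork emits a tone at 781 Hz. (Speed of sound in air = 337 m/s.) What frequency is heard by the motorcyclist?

788 Hz

With the source moving toward a stationary observer, f' = f · v/(v − v_s).
f' = 781 × 337/(337 − 3) = 781 × 337/334 ≈ 788 Hz.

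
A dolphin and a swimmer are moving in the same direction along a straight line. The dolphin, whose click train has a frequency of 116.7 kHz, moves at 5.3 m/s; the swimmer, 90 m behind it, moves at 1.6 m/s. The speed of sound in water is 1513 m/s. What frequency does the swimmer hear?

116.4 kHz

The swimmer is behind, so the dolphin is moving away from it while the swimmer is moving toward the dolphin.
With source receding and observer approaching, f' = f · (v + v_o)/(v + v_s).
f' = 116.7 × (1513 + 1.6)/(1513 + 5.3) = 116.7 × 1514.6/1518.3 ≈ 116.4 kHz.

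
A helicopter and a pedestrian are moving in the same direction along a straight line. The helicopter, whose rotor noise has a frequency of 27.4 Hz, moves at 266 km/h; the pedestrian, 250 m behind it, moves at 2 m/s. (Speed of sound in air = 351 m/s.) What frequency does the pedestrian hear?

266 km/h = 73.89 m/s.
The pedestrian is behind, so the helicopter is moving away from it while the pedestrian is moving toward the helicopter.
With source receding and observer approaching, f' = f · (v + v_o)/(v + v_s).
f' = 27.4 × (351 + 2)/(351 + 73.89) = 27.4 × 353/424.89 ≈ 22.8 Hz.

22.8 Hz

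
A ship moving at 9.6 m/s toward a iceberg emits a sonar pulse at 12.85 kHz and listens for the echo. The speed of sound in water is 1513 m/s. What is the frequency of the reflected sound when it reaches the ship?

The iceberg receives the sound from a moving source: f₁ = f₀ · v/(v − v_e) = 12.85 × 1513/1503.4 ≈ 12.93 kHz.
On the return leg the ship is a moving observer: f₂ = f₁ · (v + v_e)/v = 12.93 × 1522.6/1513 ≈ 13.01 kHz.

13.01 kHz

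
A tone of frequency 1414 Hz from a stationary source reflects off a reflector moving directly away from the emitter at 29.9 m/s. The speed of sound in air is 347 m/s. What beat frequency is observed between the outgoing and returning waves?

224 Hz

The reflector first receives the wave as a moving observer: f₁ = f₀ · (v − u)/v = 1414 × (347 − 29.9)/347 ≈ 1292 Hz.
On reflection it acts as a source moving away from the stationary detector: f₂ = f₁ · v/(v + u) = 1292 × 347/376.9 ≈ 1190 Hz.
Beat frequency: |f₂ − f₀| = 2u·f₀/(v + u) = 2 × 29.9 × 1414/376.9 ≈ 224 Hz.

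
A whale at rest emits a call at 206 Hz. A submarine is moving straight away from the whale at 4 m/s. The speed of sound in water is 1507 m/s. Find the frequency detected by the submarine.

205 Hz

Moving observer, stationary source: f' = f · (v − v_o)/v.
f' = 206 × (1507 − 4)/1507 = 206 × 1503/1507 ≈ 205 Hz.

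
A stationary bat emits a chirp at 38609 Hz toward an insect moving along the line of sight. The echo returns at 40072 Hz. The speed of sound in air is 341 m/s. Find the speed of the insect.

Double Doppler shift off a moving reflector: f₂ = f₀ · (v + u)/(v − u) (u > 0 toward emitter).
Rearranging, u = v · (f₂ − f₀)/(f₂ + f₀) = 341 × 1463/78681 ≈ 6.3 m/s.
So the insect is moving at 6.3 m/s toward the emitter.

6.3 m/s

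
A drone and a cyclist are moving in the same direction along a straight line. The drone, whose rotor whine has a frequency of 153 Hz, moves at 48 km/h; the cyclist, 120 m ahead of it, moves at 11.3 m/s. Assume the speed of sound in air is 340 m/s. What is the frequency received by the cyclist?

48 km/h = 13.33 m/s.
The cyclist is ahead, so the drone is moving toward it while the cyclist is moving away from the drone.
Both move, so f' = f · (v − v_o)/(v − v_s).
f' = 153 × (340 − 11.3)/(340 − 13.33) = 153 × 328.7/326.67 ≈ 154 Hz.

154 Hz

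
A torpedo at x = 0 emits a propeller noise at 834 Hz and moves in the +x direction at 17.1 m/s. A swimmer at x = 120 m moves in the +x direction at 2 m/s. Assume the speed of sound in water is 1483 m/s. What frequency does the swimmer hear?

843 Hz

The observer lies on the +x side, so the source is heading toward the observer and the observer is heading away from the source.
General Doppler shift: f' = f · (v − v_o)/(v − v_s).
f' = 834 × (1483 − 2)/(1483 − 17.1) = 834 × 1481/1465.9 ≈ 843 Hz.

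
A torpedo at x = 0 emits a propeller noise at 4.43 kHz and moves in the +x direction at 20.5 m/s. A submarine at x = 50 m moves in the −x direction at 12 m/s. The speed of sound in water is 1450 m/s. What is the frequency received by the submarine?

4.53 kHz

The observer lies on the +x side, so the source is heading toward the observer and the observer is heading toward the source.
With source approaching and observer approaching, f' = f · (v + v_o)/(v − v_s).
f' = 4.43 × (1450 + 12)/(1450 − 20.5) = 4.43 × 1462/1429.5 ≈ 4.53 kHz.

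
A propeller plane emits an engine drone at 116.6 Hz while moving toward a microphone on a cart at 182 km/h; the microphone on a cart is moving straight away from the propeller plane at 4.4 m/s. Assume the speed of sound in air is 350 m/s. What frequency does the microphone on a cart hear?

135 Hz

182 km/h = 50.56 m/s.
With source approaching and observer receding, f' = f · (v − v_o)/(v − v_s).
f' = 116.6 × (350 − 4.4)/(350 − 50.56) = 116.6 × 345.6/299.44 ≈ 135 Hz.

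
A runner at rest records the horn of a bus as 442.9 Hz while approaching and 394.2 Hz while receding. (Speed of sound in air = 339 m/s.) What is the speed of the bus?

f₁/f₂ = (v + v_s)/(v − v_s), so v_s = v · (f₁ − f₂)/(f₁ + f₂).
v_s = 339 × (442.9 − 394.2)/(442.9 + 394.2) = 339 × 48.7/837.1 ≈ 19.7 m/s.

19.7 m/s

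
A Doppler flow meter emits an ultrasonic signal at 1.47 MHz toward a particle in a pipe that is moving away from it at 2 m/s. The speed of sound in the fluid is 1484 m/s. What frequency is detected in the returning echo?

1.4660 MHz

At the particle in a pipe (a moving observer), f₁ = f₀ · (v − u)/v = 1.47 × 1482/1484 ≈ 1.4680 MHz.
On reflection it acts as a source moving away from the stationary detector: f₂ = f₁ · v/(v + u) = 1.4680 × 1484/1486 ≈ 1.4660 MHz.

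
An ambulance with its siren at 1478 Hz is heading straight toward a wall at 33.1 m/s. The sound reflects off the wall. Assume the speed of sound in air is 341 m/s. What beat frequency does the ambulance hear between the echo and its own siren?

318 Hz

The wall receives the sound from a moving source: f₁ = f₀ · v/(v − v_e) = 1478 × 341/307.9 ≈ 1637 Hz.
On the return leg the ambulance is a moving observer: f₂ = f₁ · (v + v_e)/v = 1637 × 374.1/341 ≈ 1796 Hz.
Equivalently f₂ = f₀ · (v + v_e)/(v − v_e).
Beat against the emitted tone: |f₂ − f₀| = 2v_e·f₀/(v − v_e) = 2 × 33.1 × 1478/307.9 ≈ 318 Hz.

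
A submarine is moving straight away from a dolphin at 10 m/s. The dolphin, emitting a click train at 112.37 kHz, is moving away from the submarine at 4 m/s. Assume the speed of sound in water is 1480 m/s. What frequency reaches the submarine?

111.3 kHz

With source receding and observer receding, f' = f · (v − v_o)/(v + v_s).
f' = 112.37 × (1480 − 10)/(1480 + 4) = 112.37 × 1470/1484 ≈ 111.3 kHz.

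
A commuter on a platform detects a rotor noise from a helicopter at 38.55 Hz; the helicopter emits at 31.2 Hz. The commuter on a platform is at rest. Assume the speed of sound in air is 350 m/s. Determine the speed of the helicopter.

f' > f, so the helicopter is approaching.
f' = f · v/(v − v_s) ⇒ v_s = v · |1 − f/f'|.
v_s = 350 × |1 − 31.2/38.55| = 350 × 0.1907 ≈ 67 m/s.

67 m/s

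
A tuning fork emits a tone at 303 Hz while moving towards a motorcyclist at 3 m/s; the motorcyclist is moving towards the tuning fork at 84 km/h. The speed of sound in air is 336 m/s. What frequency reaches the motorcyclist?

84 km/h = 23.33 m/s.
Both move, so f' = f · (v + v_o)/(v − v_s).
f' = 303 × (336 + 23.33)/(336 − 3) = 303 × 359.33/333 ≈ 327 Hz.

327 Hz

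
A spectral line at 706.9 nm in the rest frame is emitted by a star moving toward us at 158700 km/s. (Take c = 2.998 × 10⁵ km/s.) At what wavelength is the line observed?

392.1 nm

β = v/c = 158700/299800 = 0.5294.
Relativistic Doppler for wavelength: λ' = λ₀ · √((1 − β)/(1 + β)).
λ' = 706.9 × √(0.4706/1.5294) = 706.9 × 0.55475 ≈ 392.1 nm.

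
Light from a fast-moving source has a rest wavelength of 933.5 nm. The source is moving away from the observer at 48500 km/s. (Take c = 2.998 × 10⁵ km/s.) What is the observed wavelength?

1099.0 nm

β = v/c = 48500/299800 = 0.1618.
Relativistic Doppler for wavelength: λ' = λ₀ · √((1 + β)/(1 − β)).
λ' = 933.5 × √(1.1618/0.8382) = 933.5 × 1.17728 ≈ 1099.0 nm.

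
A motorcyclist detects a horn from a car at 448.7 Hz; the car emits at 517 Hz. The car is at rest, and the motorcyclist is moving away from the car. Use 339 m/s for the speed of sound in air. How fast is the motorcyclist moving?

45 m/s

f' = f · (v − v_o)/v ⇒ v_o = v · |f'/f − 1|.
v_o = 339 × |448.7/517 − 1| = 339 × 0.1321 ≈ 45 m/s.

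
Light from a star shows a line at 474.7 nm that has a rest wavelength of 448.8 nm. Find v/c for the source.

0.056c

λ'/λ₀ = 1.0577 > 1 (redshift), so the source is receding.
λ'/λ₀ = √((1 + β)/(1 − β)) for a receding source ⇒ β = (r² − 1)/(r² + 1) with r = λ'/λ₀.
β = (1.1187 − 1)/(1.1187 + 1) ≈ 0.056.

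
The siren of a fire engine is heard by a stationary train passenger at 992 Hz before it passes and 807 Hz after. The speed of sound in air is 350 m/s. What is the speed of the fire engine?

36 m/s

f₁/f₂ = (v + v_s)/(v − v_s), so v_s = v · (f₁ − f₂)/(f₁ + f₂).
v_s = 350 × (992 − 807)/(992 + 807) = 350 × 185/1799 ≈ 36 m/s.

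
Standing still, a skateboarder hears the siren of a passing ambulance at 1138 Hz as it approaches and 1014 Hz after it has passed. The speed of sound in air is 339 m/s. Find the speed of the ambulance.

f₁/f₂ = (v + v_s)/(v − v_s), so v_s = v · (f₁ − f₂)/(f₁ + f₂).
v_s = 339 × (1138 − 1014)/(1138 + 1014) = 339 × 124/2152 ≈ 19.5 m/s.

19.5 m/s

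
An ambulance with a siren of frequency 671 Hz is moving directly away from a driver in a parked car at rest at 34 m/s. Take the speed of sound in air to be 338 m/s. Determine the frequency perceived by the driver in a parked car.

610 Hz

Only the source moves, away from the listener, so f' = f · v/(v + v_s).
f' = 671 × 338/(338 + 34) = 671 × 338/372 ≈ 610 Hz.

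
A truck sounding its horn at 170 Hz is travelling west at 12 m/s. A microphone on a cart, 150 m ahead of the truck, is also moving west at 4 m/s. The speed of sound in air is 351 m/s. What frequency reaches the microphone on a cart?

The microphone on a cart is ahead, so the truck is moving toward it while the microphone on a cart is moving away from the truck.
Both move, so f' = f · (v − v_o)/(v − v_s).
f' = 170 × (351 − 4)/(351 − 12) = 170 × 347/339 ≈ 174 Hz.

174 Hz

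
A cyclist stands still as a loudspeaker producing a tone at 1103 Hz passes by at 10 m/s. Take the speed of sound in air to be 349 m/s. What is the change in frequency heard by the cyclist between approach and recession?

63.3 Hz

Approaching: f₁ = f · v/(v − v_s) = 1103 × 349/339 ≈ 1135.5 Hz.
Receding: f₂ = f · v/(v + v_s) = 1103 × 349/359 ≈ 1072.3 Hz.
Drop: f₁ − f₂ = 2f·v·v_s/(v² − v_s²) = 2 × 1103 × 349 × 10/(349² − 10²) ≈ 63.3 Hz.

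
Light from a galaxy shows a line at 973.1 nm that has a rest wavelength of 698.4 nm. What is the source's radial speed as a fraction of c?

0.320

λ'/λ₀ = 1.3933 > 1 (redshift), so the source is receding.
λ'/λ₀ = √((1 + β)/(1 − β)) for a receding source ⇒ β = (r² − 1)/(r² + 1) with r = λ'/λ₀.
β = (1.9414 − 1)/(1.9414 + 1) ≈ 0.320.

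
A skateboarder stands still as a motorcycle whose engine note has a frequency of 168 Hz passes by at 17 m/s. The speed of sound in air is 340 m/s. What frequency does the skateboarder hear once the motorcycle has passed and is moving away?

160 Hz

Receding: f₂ = f · v/(v + v_s) = 168 × 340/357 ≈ 160 Hz.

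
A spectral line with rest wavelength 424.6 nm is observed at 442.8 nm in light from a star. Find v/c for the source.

λ'/λ₀ = 1.0429 > 1 (redshift), so the source is receding.
λ'/λ₀ = √((1 + β)/(1 − β)) for a receding source ⇒ β = (r² − 1)/(r² + 1) with r = λ'/λ₀.
β = (1.0876 − 1)/(1.0876 + 1) ≈ 0.042.

0.042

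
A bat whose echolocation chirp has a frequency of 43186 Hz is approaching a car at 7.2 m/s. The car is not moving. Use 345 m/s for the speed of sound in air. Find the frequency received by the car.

With the source moving toward a stationary observer, f' = f · v/(v − v_s).
f' = 43186 × 345/(345 − 7.2) = 43186 × 345/337.8 ≈ 44106 Hz.

44106 Hz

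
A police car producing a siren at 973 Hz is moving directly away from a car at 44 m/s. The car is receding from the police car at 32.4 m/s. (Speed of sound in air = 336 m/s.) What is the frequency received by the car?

777 Hz

With source receding and observer receding, f' = f · (v − v_o)/(v + v_s).
f' = 973 × (336 − 32.4)/(336 + 44) = 973 × 303.6/380 ≈ 777 Hz.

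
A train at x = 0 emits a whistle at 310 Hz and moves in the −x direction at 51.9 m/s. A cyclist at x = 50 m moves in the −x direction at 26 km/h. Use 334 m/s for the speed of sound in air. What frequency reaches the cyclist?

274 Hz

26 km/h = 7.222 m/s.
The observer lies on the +x side, so the source is heading away from the observer and the observer is heading toward the source.
With source receding and observer approaching, f' = f · (v + v_o)/(v + v_s).
f' = 310 × (334 + 7.222)/(334 + 51.9) = 310 × 341.22/385.9 ≈ 274 Hz.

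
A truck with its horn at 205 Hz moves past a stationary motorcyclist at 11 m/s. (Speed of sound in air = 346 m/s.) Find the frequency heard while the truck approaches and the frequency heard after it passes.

212 Hz approaching; 199 Hz receding

Approaching: f₁ = f · v/(v − v_s) = 205 × 346/335 ≈ 212 Hz.
Receding: f₂ = f · v/(v + v_s) = 205 × 346/357 ≈ 199 Hz.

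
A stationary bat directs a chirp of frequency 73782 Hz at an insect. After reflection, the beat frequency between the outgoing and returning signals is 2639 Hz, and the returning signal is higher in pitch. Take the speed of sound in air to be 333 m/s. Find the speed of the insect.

Double Doppler shift off a moving reflector: f₂ = f₀ · (v + u)/(v − u) (u > 0 toward emitter).
Returning signal is higher, so f₂ = f₀ + Δf = 73782 + 2639 = 76421 Hz.
Rearranging, u = v · (f₂ − f₀)/(f₂ + f₀) = 333 × 2639/150203 ≈ 5.9 m/s.
So the insect is moving at 5.9 m/s toward the emitter.

5.9 m/s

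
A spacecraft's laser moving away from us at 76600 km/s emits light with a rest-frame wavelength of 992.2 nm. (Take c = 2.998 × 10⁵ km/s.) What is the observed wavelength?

β = v/c = 76600/299800 = 0.2555.
Relativistic Doppler for wavelength: λ' = λ₀ · √((1 + β)/(1 − β)).
λ' = 992.2 × √(1.2555/0.7445) = 992.2 × 1.29861 ≈ 1288.5 nm.

1288.5 nm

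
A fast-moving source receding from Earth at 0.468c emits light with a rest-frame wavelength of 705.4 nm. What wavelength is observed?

Relativistic Doppler for wavelength: λ' = λ₀ · √((1 + β)/(1 − β)).
λ' = 705.4 × √(1.4680/0.5320) = 705.4 × 1.66114 ≈ 1171.8 nm.

1171.8 nm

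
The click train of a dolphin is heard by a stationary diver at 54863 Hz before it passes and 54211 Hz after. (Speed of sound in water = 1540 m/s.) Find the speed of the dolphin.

f₁/f₂ = (v + v_s)/(v − v_s), so v_s = v · (f₁ − f₂)/(f₁ + f₂).
v_s = 1540 × (54863 − 54211)/(54863 + 54211) = 1540 × 652/109074 ≈ 9.2 m/s.

9.2 m/s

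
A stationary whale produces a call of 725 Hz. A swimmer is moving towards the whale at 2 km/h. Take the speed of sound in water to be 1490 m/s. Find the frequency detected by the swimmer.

2 km/h = 0.5556 m/s.
Moving observer, stationary source: f' = f · (v + v_o)/v.
f' = 725 × (1490 + 0.5556)/1490 = 725 × 1490.6/1490 ≈ 725 Hz.

725 Hz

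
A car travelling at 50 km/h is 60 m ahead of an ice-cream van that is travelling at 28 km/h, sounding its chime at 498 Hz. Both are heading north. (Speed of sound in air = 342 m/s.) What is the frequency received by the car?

489 Hz

28 km/h = 7.778 m/s; 50 km/h = 13.89 m/s.
The car is ahead, so the ice-cream van is moving toward it while the car is moving away from the ice-cream van.
Both move, so f' = f · (v − v_o)/(v − v_s).
f' = 498 × (342 − 13.89)/(342 − 7.778) = 498 × 328.11/334.22 ≈ 489 Hz.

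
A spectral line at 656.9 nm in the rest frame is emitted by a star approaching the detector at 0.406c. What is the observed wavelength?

Relativistic Doppler for wavelength: λ' = λ₀ · √((1 − β)/(1 + β)).
λ' = 656.9 × √(0.5940/1.4060) = 656.9 × 0.64998 ≈ 427.0 nm.

427.0 nm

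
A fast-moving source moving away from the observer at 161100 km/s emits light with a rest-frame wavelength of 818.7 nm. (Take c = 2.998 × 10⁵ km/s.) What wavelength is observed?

β = v/c = 161100/299800 = 0.5374.
Relativistic Doppler for wavelength: λ' = λ₀ · √((1 + β)/(1 − β)).
λ' = 818.7 × √(1.5374/0.4626) = 818.7 × 1.82291 ≈ 1492.4 nm.

1492.4 nm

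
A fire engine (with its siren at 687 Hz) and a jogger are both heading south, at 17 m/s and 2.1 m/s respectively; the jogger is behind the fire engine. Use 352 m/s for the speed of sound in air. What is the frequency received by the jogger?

The jogger is behind, so the fire engine is moving away from it while the jogger is moving toward the fire engine.
With source receding and observer approaching, f' = f · (v + v_o)/(v + v_s).
f' = 687 × (352 + 2.1)/(352 + 17) = 687 × 354.1/369 ≈ 659 Hz.

659 Hz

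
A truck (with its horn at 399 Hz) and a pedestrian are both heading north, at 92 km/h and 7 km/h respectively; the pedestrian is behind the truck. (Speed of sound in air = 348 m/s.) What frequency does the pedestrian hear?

92 km/h = 25.56 m/s; 7 km/h = 1.944 m/s.
The pedestrian is behind, so the truck is moving away from it while the pedestrian is moving toward the truck.
General Doppler shift: f' = f · (v + v_o)/(v + v_s).
f' = 399 × (348 + 1.944)/(348 + 25.56) = 399 × 349.94/373.56 ≈ 374 Hz.

374 Hz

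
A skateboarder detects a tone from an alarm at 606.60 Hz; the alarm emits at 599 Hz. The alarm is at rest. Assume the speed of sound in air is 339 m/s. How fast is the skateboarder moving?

4.3 m/s

f' > f, so the skateboarder is approaching.
f' = f · (v + v_o)/v ⇒ v_o = v · |f'/f − 1|.
v_o = 339 × |606.60/599 − 1| = 339 × 0.01269 ≈ 4.3 m/s.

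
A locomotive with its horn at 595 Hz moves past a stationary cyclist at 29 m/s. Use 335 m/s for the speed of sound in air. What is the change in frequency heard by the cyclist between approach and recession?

Approaching: f₁ = f · v/(v − v_s) = 595 × 335/306 ≈ 651 Hz.
Receding: f₂ = f · v/(v + v_s) = 595 × 335/364 ≈ 548 Hz.
Drop: f₁ − f₂ = 2f·v·v_s/(v² − v_s²) = 2 × 595 × 335 × 29/(335² − 29²) ≈ 104 Hz.

104 Hz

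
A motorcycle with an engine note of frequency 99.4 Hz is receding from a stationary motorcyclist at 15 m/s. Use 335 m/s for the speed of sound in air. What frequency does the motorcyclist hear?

95 Hz

With the source moving away from a stationary observer, f' = f · v/(v + v_s).
f' = 99.4 × 335/(335 + 15) = 99.4 × 335/350 ≈ 95 Hz.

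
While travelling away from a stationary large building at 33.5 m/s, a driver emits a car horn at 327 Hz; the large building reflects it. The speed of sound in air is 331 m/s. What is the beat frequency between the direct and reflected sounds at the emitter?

The large building receives the sound from a moving source: f₁ = f₀ · v/(v + v_e) = 327 × 331/364.5 ≈ 296.9 Hz.
On the return leg the driver is a moving observer: f₂ = f₁ · (v − v_e)/v = 296.9 × 297.5/331 ≈ 266.9 Hz.
Equivalently f₂ = f₀ · (v − v_e)/(v + v_e).
Beat against the emitted tone: |f₂ − f₀| = 2v_e·f₀/(v + v_e) = 2 × 33.5 × 327/364.5 ≈ 60 Hz.

60 Hz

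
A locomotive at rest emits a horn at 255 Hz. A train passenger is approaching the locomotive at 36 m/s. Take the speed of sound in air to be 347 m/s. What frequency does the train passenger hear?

281 Hz

Only the observer moves, toward the source, so f' = f · (v + v_o)/v.
f' = 255 × (347 + 36)/347 = 255 × 383/347 ≈ 281 Hz.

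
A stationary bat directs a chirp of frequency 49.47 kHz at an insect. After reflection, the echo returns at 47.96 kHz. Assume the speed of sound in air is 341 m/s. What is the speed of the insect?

Double Doppler shift off a moving reflector: f₂ = f₀ · (v + u)/(v − u) (u > 0 toward emitter).
Rearranging, u = v · (f₂ − f₀)/(f₂ + f₀) = 341 × -1.51/97.43 ≈ -5.3 m/s.
So the insect is moving at 5.3 m/s away from the emitter.

5.3 m/s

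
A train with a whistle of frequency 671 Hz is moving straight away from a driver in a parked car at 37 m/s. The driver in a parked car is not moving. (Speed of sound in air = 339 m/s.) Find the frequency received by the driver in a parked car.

Only the source moves, away from the listener, so f' = f · v/(v + v_s).
f' = 671 × 339/(339 + 37) = 671 × 339/376 ≈ 605 Hz.

605 Hz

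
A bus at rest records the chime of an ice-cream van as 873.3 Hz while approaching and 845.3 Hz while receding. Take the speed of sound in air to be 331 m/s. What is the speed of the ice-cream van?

f₁/f₂ = (v + v_s)/(v − v_s), so v_s = v · (f₁ − f₂)/(f₁ + f₂).
v_s = 331 × (873.3 − 845.3)/(873.3 + 845.3) = 331 × 28.0/1718.6 ≈ 5.4 m/s.

5.4 m/s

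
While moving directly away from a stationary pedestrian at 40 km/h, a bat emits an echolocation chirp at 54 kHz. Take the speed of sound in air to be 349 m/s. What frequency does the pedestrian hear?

40 km/h = 11.11 m/s.
Moving source, stationary observer: f' = f · v/(v + v_s) since the source is receding.
f' = 54 × 349/(349 + 11.11) = 54 × 349/360.1 ≈ 52.3 kHz.

52.3 kHz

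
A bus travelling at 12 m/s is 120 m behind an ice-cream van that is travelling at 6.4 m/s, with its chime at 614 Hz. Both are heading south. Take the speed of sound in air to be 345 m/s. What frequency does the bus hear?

The bus is behind, so the ice-cream van is moving away from it while the bus is moving toward the ice-cream van.
General Doppler shift: f' = f · (v + v_o)/(v + v_s).
f' = 614 × (345 + 12)/(345 + 6.4) = 614 × 357/351.4 ≈ 624 Hz.

624 Hz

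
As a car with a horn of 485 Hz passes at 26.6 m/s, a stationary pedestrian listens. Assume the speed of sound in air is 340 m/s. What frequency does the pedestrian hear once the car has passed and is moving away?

Receding: f₂ = f · v/(v + v_s) = 485 × 340/366.6 ≈ 450 Hz.

450 Hz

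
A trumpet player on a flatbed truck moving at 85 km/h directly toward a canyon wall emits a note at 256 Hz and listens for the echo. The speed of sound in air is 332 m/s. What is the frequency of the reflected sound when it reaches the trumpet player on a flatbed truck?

295 Hz

85 km/h = 23.61 m/s.
The canyon wall receives the sound from a moving source: f₁ = f₀ · v/(v − v_e) = 256 × 332/308.39 ≈ 276 Hz.
On the return leg the trumpet player on a flatbed truck is a moving observer: f₂ = f₁ · (v + v_e)/v = 276 × 355.61/332 ≈ 295 Hz.
Equivalently f₂ = f₀ · (v + v_e)/(v − v_e).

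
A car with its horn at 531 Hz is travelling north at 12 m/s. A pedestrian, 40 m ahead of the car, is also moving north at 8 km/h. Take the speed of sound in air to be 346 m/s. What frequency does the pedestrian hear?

547 Hz

8 km/h = 2.222 m/s.
The pedestrian is ahead, so the car is moving toward it while the pedestrian is moving away from the car.
Both move, so f' = f · (v − v_o)/(v − v_s).
f' = 531 × (346 − 2.222)/(346 − 12) = 531 × 343.78/334 ≈ 547 Hz.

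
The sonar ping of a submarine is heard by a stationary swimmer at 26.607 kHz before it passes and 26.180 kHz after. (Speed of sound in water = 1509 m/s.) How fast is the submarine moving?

12.2 m/s

f₁/f₂ = (v + v_s)/(v − v_s), so v_s = v · (f₁ − f₂)/(f₁ + f₂).
v_s = 1509 × (26.607 − 26.180)/(26.607 + 26.180) = 1509 × 0.427/52.787 ≈ 12.2 m/s.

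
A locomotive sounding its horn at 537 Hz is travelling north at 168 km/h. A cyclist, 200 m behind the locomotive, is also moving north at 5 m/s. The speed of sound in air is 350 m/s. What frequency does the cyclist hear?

168 km/h = 46.67 m/s.
The cyclist is behind, so the locomotive is moving away from it while the cyclist is moving toward the locomotive.
With source receding and observer approaching, f' = f · (v + v_o)/(v + v_s).
f' = 537 × (350 + 5)/(350 + 46.67) = 537 × 355/396.67 ≈ 481 Hz.

481 Hz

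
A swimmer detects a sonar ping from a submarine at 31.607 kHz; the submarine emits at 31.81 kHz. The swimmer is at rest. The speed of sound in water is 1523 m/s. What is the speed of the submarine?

9.8 m/s

f' < f, so the submarine is receding.
f' = f · v/(v + v_s) ⇒ v_s = v · |1 − f/f'|.
v_s = 1523 × |1 − 31.81/31.607| = 1523 × 0.006423 ≈ 9.8 m/s.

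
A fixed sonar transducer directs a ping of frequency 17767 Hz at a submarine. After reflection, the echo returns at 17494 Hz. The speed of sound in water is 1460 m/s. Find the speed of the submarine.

Double Doppler shift off a moving reflector: f₂ = f₀ · (v + u)/(v − u) (u > 0 toward emitter).
Rearranging, u = v · (f₂ − f₀)/(f₂ + f₀) = 1460 × -273/35261 ≈ -11.3 m/s.
So the submarine is moving at 11.3 m/s away from the emitter.

11.3 m/s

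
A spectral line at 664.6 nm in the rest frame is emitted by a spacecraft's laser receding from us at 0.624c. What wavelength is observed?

Relativistic Doppler for wavelength: λ' = λ₀ · √((1 + β)/(1 − β)).
λ' = 664.6 × √(1.6240/0.3760) = 664.6 × 2.07826 ≈ 1381.2 nm.

1381.2 nm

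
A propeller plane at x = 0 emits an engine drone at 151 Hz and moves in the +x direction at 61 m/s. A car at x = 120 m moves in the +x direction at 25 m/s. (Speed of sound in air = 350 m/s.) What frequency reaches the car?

170 Hz

The observer lies on the +x side, so the source is heading toward the observer and the observer is heading away from the source.
General Doppler shift: f' = f · (v − v_o)/(v − v_s).
f' = 151 × (350 − 25)/(350 − 61) = 151 × 325/289 ≈ 170 Hz.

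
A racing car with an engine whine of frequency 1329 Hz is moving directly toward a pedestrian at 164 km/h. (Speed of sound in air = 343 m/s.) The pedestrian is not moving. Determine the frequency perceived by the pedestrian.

164 km/h = 45.56 m/s.
Moving source, stationary observer: f' = f · v/(v − v_s) since the source is approaching.
f' = 1329 × 343/(343 − 45.56) = 1329 × 343/297.4 ≈ 1533 Hz.

1533 Hz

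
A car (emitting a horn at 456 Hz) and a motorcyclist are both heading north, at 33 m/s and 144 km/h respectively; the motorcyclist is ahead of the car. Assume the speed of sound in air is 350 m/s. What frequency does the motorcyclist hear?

144 km/h = 40 m/s.
The motorcyclist is ahead, so the car is moving toward it while the motorcyclist is moving away from the car.
General Doppler shift: f' = f · (v − v_o)/(v − v_s).
f' = 456 × (350 − 40)/(350 − 33) = 456 × 310/317 ≈ 446 Hz.

446 Hz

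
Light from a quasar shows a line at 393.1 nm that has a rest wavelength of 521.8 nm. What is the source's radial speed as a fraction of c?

λ'/λ₀ = 0.7534 < 1 (blueshift), so the source is approaching.
λ'/λ₀ = √((1 − β)/(1 + β)) for an approaching source ⇒ β = (1 − r²)/(1 + r²) with r = λ'/λ₀.
β = (1 − 0.5675)/(1 + 0.5675) ≈ 0.276.

0.276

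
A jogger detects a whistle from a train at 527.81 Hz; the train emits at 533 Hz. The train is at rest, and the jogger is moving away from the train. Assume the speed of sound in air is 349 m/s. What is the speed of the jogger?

3.4 m/s

f' = f · (v − v_o)/v ⇒ v_o = v · |f'/f − 1|.
v_o = 349 × |527.81/533 − 1| = 349 × 0.009737 ≈ 3.4 m/s.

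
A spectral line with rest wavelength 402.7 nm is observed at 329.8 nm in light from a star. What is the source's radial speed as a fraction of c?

0.197

λ'/λ₀ = 0.8190 < 1 (blueshift), so the source is approaching.
λ'/λ₀ = √((1 − β)/(1 + β)) for an approaching source ⇒ β = (1 − r²)/(1 + r²) with r = λ'/λ₀.
β = (1 − 0.6707)/(1 + 0.6707) ≈ 0.197.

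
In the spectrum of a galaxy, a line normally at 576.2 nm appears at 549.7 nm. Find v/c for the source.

0.047

λ'/λ₀ = 0.9540 < 1 (blueshift), so the source is approaching.
λ'/λ₀ = √((1 − β)/(1 + β)) for an approaching source ⇒ β = (1 − r²)/(1 + r²) with r = λ'/λ₀.
β = (1 − 0.9101)/(1 + 0.9101) ≈ 0.047.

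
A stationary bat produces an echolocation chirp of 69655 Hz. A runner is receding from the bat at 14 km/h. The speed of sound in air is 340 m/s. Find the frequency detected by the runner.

68858 Hz

14 km/h = 3.889 m/s.
Moving observer, stationary source: f' = f · (v − v_o)/v.
f' = 69655 × (340 − 3.889)/340 = 69655 × 336.11/340 ≈ 68858 Hz.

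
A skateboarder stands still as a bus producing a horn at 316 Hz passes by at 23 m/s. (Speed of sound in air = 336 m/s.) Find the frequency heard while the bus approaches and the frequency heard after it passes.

Approaching: f₁ = f · v/(v − v_s) = 316 × 336/313 ≈ 339 Hz.
Receding: f₂ = f · v/(v + v_s) = 316 × 336/359 ≈ 296 Hz.

339 Hz approaching; 296 Hz receding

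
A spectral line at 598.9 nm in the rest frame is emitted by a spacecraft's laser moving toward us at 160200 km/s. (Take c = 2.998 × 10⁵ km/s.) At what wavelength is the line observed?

β = v/c = 160200/299800 = 0.5344.
Relativistic Doppler for wavelength: λ' = λ₀ · √((1 − β)/(1 + β)).
λ' = 598.9 × √(0.4656/1.5344) = 598.9 × 0.55089 ≈ 329.9 nm.

329.9 nm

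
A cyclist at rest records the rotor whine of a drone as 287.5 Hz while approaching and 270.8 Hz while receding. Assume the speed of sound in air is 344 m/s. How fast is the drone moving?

f₁/f₂ = (v + v_s)/(v − v_s), so v_s = v · (f₁ − f₂)/(f₁ + f₂).
v_s = 344 × (287.5 − 270.8)/(287.5 + 270.8) = 344 × 16.7/558.3 ≈ 10.3 m/s.

10.3 m/s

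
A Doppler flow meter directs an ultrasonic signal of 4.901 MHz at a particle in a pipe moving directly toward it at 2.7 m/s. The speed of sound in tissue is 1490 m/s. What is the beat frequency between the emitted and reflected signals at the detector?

The particle in a pipe first receives the wave as a moving observer: f₁ = f₀ · (v + u)/v = 4.901 × (1490 + 2.7)/1490 ≈ 4.90988 MHz.
The reflection then acts as a moving source: f₂ = f₁ · v/(v − u) ≈ 4.91879 MHz.
Equivalently f₂ = f₀ · (v + u)/(v − u).
Beat frequency (with f₀ = 4901000 Hz): |f₂ − f₀| = 2u·f₀/(v − u) = 2 × 2.7 × 4901000/1487.3 ≈ 17794 Hz.

17794 Hz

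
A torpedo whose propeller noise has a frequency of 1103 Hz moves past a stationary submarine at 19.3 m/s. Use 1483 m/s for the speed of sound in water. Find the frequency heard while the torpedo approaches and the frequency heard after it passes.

Approaching: f₁ = f · v/(v − v_s) = 1103 × 1483/1463.7 ≈ 1118 Hz.
Receding: f₂ = f · v/(v + v_s) = 1103 × 1483/1502.3 ≈ 1089 Hz.

1118 Hz approaching; 1089 Hz receding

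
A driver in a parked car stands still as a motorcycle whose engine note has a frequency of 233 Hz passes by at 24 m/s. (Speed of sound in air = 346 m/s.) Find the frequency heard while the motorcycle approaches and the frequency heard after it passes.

250 Hz approaching; 218 Hz receding

Approaching: f₁ = f · v/(v − v_s) = 233 × 346/322 ≈ 250 Hz.
Receding: f₂ = f · v/(v + v_s) = 233 × 346/370 ≈ 218 Hz.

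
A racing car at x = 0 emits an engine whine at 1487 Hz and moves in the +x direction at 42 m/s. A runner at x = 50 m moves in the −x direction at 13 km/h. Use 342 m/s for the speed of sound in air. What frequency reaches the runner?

13 km/h = 3.611 m/s.
The observer lies on the +x side, so the source is heading toward the observer and the observer is heading toward the source.
General Doppler shift: f' = f · (v + v_o)/(v − v_s).
f' = 1487 × (342 + 3.611)/(342 − 42) = 1487 × 345.61/300 ≈ 1713 Hz.

1713 Hz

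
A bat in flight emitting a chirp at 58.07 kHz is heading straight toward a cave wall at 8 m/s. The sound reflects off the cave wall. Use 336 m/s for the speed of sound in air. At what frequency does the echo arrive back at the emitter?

The cave wall receives the sound from a moving source: f₁ = f₀ · v/(v − v_e) = 58.07 × 336/328 ≈ 59.5 kHz.
On the return leg the bat in flight is a moving observer: f₂ = f₁ · (v + v_e)/v = 59.5 × 344/336 ≈ 60.9 kHz.

60.9 kHz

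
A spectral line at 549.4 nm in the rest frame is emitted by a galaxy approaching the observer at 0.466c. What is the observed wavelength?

Relativistic Doppler for wavelength: λ' = λ₀ · √((1 − β)/(1 + β)).
λ' = 549.4 × √(0.5340/1.4660) = 549.4 × 0.60354 ≈ 331.6 nm.

331.6 nm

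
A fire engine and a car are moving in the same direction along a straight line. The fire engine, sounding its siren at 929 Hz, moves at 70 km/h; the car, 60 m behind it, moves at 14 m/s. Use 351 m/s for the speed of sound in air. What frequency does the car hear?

70 km/h = 19.44 m/s.
The car is behind, so the fire engine is moving away from it while the car is moving toward the fire engine.
Both move, so f' = f · (v + v_o)/(v + v_s).
f' = 929 × (351 + 14)/(351 + 19.44) = 929 × 365/370.44 ≈ 915 Hz.

915 Hz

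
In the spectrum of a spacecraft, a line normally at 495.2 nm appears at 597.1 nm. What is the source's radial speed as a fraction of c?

λ'/λ₀ = 1.2058 > 1 (redshift), so the source is receding.
λ'/λ₀ = √((1 + β)/(1 − β)) for a receding source ⇒ β = (r² − 1)/(r² + 1) with r = λ'/λ₀.
β = (1.4539 − 1)/(1.4539 + 1) ≈ 0.185.

0.185c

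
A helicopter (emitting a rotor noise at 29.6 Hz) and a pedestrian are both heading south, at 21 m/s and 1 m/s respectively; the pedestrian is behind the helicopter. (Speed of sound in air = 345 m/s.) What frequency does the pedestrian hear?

28.0 Hz

The pedestrian is behind, so the helicopter is moving away from it while the pedestrian is moving toward the helicopter.
With source receding and observer approaching, f' = f · (v + v_o)/(v + v_s).
f' = 29.6 × (345 + 1)/(345 + 21) = 29.6 × 346/366 ≈ 28.0 Hz.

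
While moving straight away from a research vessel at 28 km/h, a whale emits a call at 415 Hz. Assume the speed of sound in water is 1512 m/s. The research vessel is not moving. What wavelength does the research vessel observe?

28 km/h = 7.778 m/s.
Only the source moves, away from the listener, so f' = f · v/(v + v_s).
f' = 415 × 1512/(1512 + 7.778) ≈ 413 Hz.
λ' = v/f' = 1512/412.876 ≈ 3.66 m.

3.66 m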